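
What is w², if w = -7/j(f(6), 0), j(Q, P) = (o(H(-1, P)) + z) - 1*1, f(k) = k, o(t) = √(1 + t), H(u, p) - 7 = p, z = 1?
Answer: 49/8 ≈ 6.1250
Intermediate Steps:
H(u, p) = 7 + p
j(Q, P) = √(8 + P) (j(Q, P) = (√(1 + (7 + P)) + 1) - 1*1 = (√(8 + P) + 1) - 1 = (1 + √(8 + P)) - 1 = √(8 + P))
w = -7*√2/4 (w = -7/√(8 + 0) = -7/√8 = -7/(2*√2) = (√2/4)*(-7) = -7*√2/4 ≈ -2.4749)
w² = (-7*√2/4)² = 49/8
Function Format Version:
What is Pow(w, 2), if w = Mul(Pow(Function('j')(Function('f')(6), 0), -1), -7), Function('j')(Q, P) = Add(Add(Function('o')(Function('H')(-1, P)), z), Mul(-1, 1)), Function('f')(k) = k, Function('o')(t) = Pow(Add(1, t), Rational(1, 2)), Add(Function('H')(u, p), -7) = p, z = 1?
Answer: Rational(49, 8) ≈ 6.1250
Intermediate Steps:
Function('H')(u, p) = Add(7, p)
Function('j')(Q, P) = Pow(Add(8, P), Rational(1, 2)) (Function('j')(Q, P) = Add(Add(Pow(Add(1, Add(7, P)), Rational(1, 2)), 1), Mul(-1, 1)) = Add(Add(Pow(Add(8, P), Rational(1, 2)), 1), -1) = Add(Add(1, Pow(Add(8, P), Rational(1, 2))), -1) = Pow(Add(8, P), Rational(1, 2)))
w = Mul(Rational(-7, 4), Pow(2, Rational(1, 2))) (w = Mul(Pow(Pow(Add(8, 0), Rational(1, 2)), -1), -7) = Mul(Pow(Pow(8, Rational(1, 2)), -1), -7) = Mul(Pow(Mul(2, Pow(2, Rational(1, 2))), -1), -7) = Mul(Mul(Rational(1, 4), Pow(2, Rational(1, 2))), -7) = Mul(Rational(-7, 4), Pow(2, Rational(1, 2))) ≈ -2.4749)
Pow(w, 2) = Pow(Mul(Rational(-7, 4), Pow(2, Rational(1, 2))), 2) = Rational(49, 8)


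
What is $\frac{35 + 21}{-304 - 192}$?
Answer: $- \frac{7}{62} \approx -0.1129$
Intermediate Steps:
$\frac{35 + 21}{-304 - 192} = \frac{56}{-496} = 56 \left(- \frac{1}{496}\right) = - \frac{7}{62}$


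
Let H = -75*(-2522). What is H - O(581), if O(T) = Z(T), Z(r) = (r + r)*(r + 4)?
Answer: -490620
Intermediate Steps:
Z(r) = 2*r*(4 + r) (Z(r) = (2*r)*(4 + r) = 2*r*(4 + r))
H = 189150
O(T) = 2*T*(4 + T)
H - O(581) = 189150 - 2*581*(4 + 581) = 189150 - 2*581*585 = 189150 - 1*679770 = 189150 - 679770 = -490620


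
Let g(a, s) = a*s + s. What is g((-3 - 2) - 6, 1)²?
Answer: 100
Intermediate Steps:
g(a, s) = s + a*s
g((-3 - 2) - 6, 1)² = (1*(1 + ((-3 - 2) - 6)))² = (1*(1 + (-5 - 6)))² = (1*(1 - 11))² = (1*(-10))² = (-10)² = 100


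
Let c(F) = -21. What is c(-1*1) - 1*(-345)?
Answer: 324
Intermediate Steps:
c(-1*1) - 1*(-345) = -21 - 1*(-345) = -21 + 345 = 324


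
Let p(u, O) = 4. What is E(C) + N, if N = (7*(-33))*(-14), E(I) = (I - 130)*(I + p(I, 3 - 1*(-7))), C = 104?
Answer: 426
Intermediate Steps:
E(I) = (-130 + I)*(4 + I) (E(I) = (I - 130)*(I + 4) = (-130 + I)*(4 + I))
N = 3234 (N = -231*(-14) = 3234)
E(C) + N = (-520 + 104**2 - 126*104) + 3234 = (-520 + 10816 - 13104) + 3234 = -2808 + 3234 = 426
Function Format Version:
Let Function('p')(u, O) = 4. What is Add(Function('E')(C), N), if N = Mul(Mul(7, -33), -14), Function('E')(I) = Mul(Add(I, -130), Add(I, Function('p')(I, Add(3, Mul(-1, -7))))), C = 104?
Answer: 426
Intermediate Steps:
Function('E')(I) = Mul(Add(-130, I), Add(4, I)) (Function('E')(I) = Mul(Add(I, -130), Add(I, 4)) = Mul(Add(-130, I), Add(4, I)))
N = 3234 (N = Mul(-231, -14) = 3234)
Add(Function('E')(C), N) = Add(Add(-520, Pow(104, 2), Mul(-126, 104)), 3234) = Add(Add(-520, 10816, -13104), 3234) = Add(-2808, 3234) = 426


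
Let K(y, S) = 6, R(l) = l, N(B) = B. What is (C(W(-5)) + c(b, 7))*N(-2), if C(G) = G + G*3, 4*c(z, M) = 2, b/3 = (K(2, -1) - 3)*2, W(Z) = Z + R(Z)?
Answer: 79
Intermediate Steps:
W(Z) = 2*Z (W(Z) = Z + Z = 2*Z)
b = 18 (b = 3*((6 - 3)*2) = 3*(3*2) = 3*6 = 18)
c(z, M) = ½ (c(z, M) = (¼)*2 = ½)
C(G) = 4*G (C(G) = G + 3*G = 4*G)
(C(W(-5)) + c(b, 7))*N(-2) = (4*(2*(-5)) + ½)*(-2) = (4*(-10) + ½)*(-2) = (-40 + ½)*(-2) = -79/2*(-2) = 79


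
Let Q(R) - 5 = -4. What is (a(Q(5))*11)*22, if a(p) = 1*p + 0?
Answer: 242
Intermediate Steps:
Q(R) = 1 (Q(R) = 5 - 4 = 1)
a(p) = p (a(p) = p + 0 = p)
(a(Q(5))*11)*22 = (1*11)*22 = 11*22 = 242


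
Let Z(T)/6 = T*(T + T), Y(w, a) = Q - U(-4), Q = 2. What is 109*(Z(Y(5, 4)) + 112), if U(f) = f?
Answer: 59296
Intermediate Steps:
Y(w, a) = 6 (Y(w, a) = 2 - 1*(-4) = 2 + 4 = 6)
Z(T) = 12*T² (Z(T) = 6*(T*(T + T)) = 6*(T*(2*T)) = 6*(2*T²) = 12*T²)
109*(Z(Y(5, 4)) + 112) = 109*(12*6² + 112) = 109*(12*36 + 112) = 109*(432 + 112) = 109*544 = 59296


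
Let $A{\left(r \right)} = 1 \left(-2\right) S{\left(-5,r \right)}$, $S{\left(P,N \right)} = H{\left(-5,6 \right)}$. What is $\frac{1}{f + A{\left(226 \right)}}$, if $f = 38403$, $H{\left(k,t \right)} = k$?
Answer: $\frac{1}{38413} \approx 2.6033 \cdot 10^{-5}$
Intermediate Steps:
$S{\left(P,N \right)} = -5$
$A{\left(r \right)} = 10$ ($A{\left(r \right)} = 1 \left(-2\right) \left(-5\right) = \left(-2\right) \left(-5\right) = 10$)
$\frac{1}{f + A{\left(226 \right)}} = \frac{1}{38403 + 10} = \frac{1}{38413}$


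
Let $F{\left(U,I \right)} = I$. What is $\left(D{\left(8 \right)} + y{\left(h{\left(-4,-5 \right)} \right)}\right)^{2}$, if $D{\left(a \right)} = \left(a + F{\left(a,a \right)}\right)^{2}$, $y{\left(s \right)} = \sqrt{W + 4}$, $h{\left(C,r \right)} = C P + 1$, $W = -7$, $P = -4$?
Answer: $\left(256 + i \sqrt{3}\right)^{2} \approx 65533.0 + 886.8 i$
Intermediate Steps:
$h{\left(C,r \right)} = 1 - 4 C$ ($h{\left(C,r \right)} = C \left(-4\right) + 1 = - 4 C + 1 = 1 - 4 C$)
$y{\left(s \right)} = i \sqrt{3}$ ($y{\left(s \right)} = \sqrt{-7 + 4} = \sqrt{-3} = i \sqrt{3}$)
$D{\left(a \right)} = 4 a^{2}$ ($D{\left(a \right)} = \left(a + a\right)^{2} = \left(2 a\right)^{2} = 4 a^{2}$)
$\left(D{\left(8 \right)} + y{\left(h{\left(-4,-5 \right)} \right)}\right)^{2} = \left(4 \cdot 8^{2} + i \sqrt{3}\right)^{2} = \left(4 \cdot 64 + i \sqrt{3}\right)^{2} = \left(256 + i \sqrt{3}\right)^{2}$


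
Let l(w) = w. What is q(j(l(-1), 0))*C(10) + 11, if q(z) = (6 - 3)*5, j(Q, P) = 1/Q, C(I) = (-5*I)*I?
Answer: -7489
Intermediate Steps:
C(I) = -5*I**2
q(z) = 15 (q(z) = 3*5 = 15)
q(j(l(-1), 0))*C(10) + 11 = 15*(-5*10**2) + 11 = 15*(-5*100) + 11 = 15*(-500) + 11 = -7500 + 11 = -7489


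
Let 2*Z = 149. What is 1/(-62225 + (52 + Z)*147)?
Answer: -2/87259 ≈ -2.2920e-5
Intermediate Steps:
Z = 149/2 (Z = (1/2)*149 = 149/2 ≈ 74.500)
1/(-62225 + (52 + Z)*147) = 1/(-62225 + (52 + 149/2)*147) = 1/(-62225 + (253/2)*147) = 1/(-62225 + 37191/2) = 1/(-87259/2) = -2/87259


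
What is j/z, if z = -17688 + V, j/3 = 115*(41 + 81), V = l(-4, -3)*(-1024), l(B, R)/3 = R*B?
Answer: -7015/9092 ≈ -0.77156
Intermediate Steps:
l(B, R) = 3*B*R (l(B, R) = 3*(R*B) = 3*(B*R) = 3*B*R)
V = -36864 (V = (3*(-4)*(-3))*(-1024) = 36*(-1024) = -36864)
j = 42090 (j = 3*(115*(41 + 81)) = 3*(115*122) = 3*14030 = 42090)
z = -54552 (z = -17688 - 36864 = -54552)
j/z = 42090/(-54552) = 42090*(-1/54552) = -7015/9092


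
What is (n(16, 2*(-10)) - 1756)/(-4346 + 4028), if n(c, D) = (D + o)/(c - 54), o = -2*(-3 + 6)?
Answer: 11117/2014 ≈ 5.5199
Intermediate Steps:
o = -6 (o = -2*3 = -6)
n(c, D) = (-6 + D)/(-54 + c) (n(c, D) = (D - 6)/(c - 54) = (-6 + D)/(-54 + c))
(n(16, 2*(-10)) - 1756)/(-4346 + 4028) = ((-6 + 2*(-10))/(-54 + 16) - 1756)/(-4346 + 4028) = ((-6 - 20)/(-38) - 1756)/(-318) = (-1/38*(-26) - 1756)*(-1/318) = (13/19 - 1756)*(-1/318) = -33351/19*(-1/318) = 11117/2014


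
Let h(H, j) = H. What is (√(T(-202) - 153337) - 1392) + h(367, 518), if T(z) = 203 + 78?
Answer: -1025 + 4*I*√9566 ≈ -1025.0 + 391.22*I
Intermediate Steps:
T(z) = 281
(√(T(-202) - 153337) - 1392) + h(367, 518) = (√(281 - 153337) - 1392) + 367 = (√(-153056) - 1392) + 367 = (4*I*√9566 - 1392) + 367 = (-1392 + 4*I*√9566) + 367 = -1025 + 4*I*√9566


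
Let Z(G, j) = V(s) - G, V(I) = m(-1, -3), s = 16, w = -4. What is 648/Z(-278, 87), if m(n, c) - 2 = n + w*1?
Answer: 648/275 ≈ 2.3564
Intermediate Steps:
m(n, c) = -2 + n (m(n, c) = 2 + (n - 4*1) = 2 + (n - 4) = 2 + (-4 + n) = -2 + n)
V(I) = -3 (V(I) = -2 - 1 = -3)
Z(G, j) = -3 - G
648/Z(-278, 87) = 648/(-3 - 1*(-278)) = 648/(-3 + 278) = 648/275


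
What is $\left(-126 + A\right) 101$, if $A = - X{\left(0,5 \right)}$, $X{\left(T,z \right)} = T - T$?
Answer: $-12726$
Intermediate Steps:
$X{\left(T,z \right)} = 0$
$A = 0$ ($A = \left(-1\right) 0 = 0$)
$\left(-126 + A\right) 101 = \left(-126 + 0\right) 101 = \left(-126\right) 101 = -12726$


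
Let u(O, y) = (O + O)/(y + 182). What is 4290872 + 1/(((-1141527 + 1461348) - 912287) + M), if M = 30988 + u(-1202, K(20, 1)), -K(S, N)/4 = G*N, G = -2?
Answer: 228882029365569/53341612 ≈ 4.2909e+6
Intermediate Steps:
K(S, N) = 8*N (K(S, N) = -(-8)*N = 8*N)
u(O, y) = 2*O/(182 + y) (u(O, y) = (2*O)/(182 + y) = 2*O/(182 + y))
M = 2942658/95 (M = 30988 + 2*(-1202)/(182 + 8*1) = 30988 + 2*(-1202)/(182 + 8) = 30988 + 2*(-1202)/190 = 30988 + 2*(-1202)*(1/190) = 30988 - 1202/95 = 2942658/95 ≈ 30975.)
4290872 + 1/(((-1141527 + 1461348) - 912287) + M) = 4290872 + 1/(((-1141527 + 1461348) - 912287) + 2942658/95) = 4290872 + 1/((319821 - 912287) + 2942658/95) = 4290872 + 1/(-592466 + 2942658/95) = 4290872 + 1/(-53341612/95) = 4290872 - 95/53341612 = 228882029365569/53341612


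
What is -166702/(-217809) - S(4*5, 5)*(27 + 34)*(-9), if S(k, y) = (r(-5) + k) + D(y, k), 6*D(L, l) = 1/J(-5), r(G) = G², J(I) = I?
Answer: 53771521423/2178090 ≈ 24687.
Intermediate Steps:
D(L, l) = -1/30 (D(L, l) = (⅙)/(-5) = (⅙)*(-⅕) = -1/30)
S(k, y) = 749/30 + k (S(k, y) = ((-5)² + k) - 1/30 = (25 + k) - 1/30 = 749/30 + k)
-166702/(-217809) - S(4*5, 5)*(27 + 34)*(-9) = -166702/(-217809) - (749/30 + 4*5)*(27 + 34)*(-9) = -166702*(-1/217809) - (749/30 + 20)*61*(-9) = 166702/217809 - (1349/30)*61*(-9) = 166702/217809 - 82289*(-9)/30 = 166702/217809 - 1*(-246867/10) = 166702/217809 + 246867/10 = 53771521423/2178090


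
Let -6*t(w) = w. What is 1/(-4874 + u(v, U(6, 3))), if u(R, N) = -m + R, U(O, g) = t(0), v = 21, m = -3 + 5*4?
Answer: -1/4870 ≈ -0.00020534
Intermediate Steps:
t(w) = -w/6
m = 17 (m = -3 + 20 = 17)
U(O, g) = 0 (U(O, g) = -⅙*0 = 0)
u(R, N) = -17 + R (u(R, N) = -1*17 + R = -17 + R)
1/(-4874 + u(v, U(6, 3))) = 1/(-4874 + (-17 + 21)) = 1/(-4874 + 4) = 1/(-4870) = -1/4870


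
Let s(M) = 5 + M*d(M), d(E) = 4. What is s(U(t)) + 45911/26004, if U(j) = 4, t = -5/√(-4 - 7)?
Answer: 591995/26004 ≈ 22.766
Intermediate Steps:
t = 5*I*√11/11 (t = -5*(-I*√11/11) = -(-5)*I*√11/11 = 5*I*√11/11 ≈ 1.5076*I)
s(M) = 5 + 4*M (s(M) = 5 + M*4 = 5 + 4*M)
s(U(t)) + 45911/26004 = (5 + 4*4) + 45911/26004 = (5 + 16) + 45911*(1/26004) = 21 + 45911/26004 = 591995/26004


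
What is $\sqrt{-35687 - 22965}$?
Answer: $2 i \sqrt{14663} \approx 242.18 i$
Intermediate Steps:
$\sqrt{-35687 - 22965} = \sqrt{-58652} = 2 i \sqrt{14663}$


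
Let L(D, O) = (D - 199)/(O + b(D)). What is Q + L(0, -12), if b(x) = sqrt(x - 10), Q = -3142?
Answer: -240740/77 + 199*I*sqrt(10)/154 ≈ -3126.5 + 4.0863*I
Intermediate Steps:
b(x) = sqrt(-10 + x)
L(D, O) = (-199 + D)/(O + sqrt(-10 + D)) (L(D, O) = (D - 199)/(O + sqrt(-10 + D)) = (-199 + D)/(O + sqrt(-10 + D)))
Q + L(0, -12) = -3142 + (-199 + 0)/(-12 + sqrt(-10 + 0)) = -3142 - 199/(-12 + sqrt(-10)) = -3142 - 199/(-12 + I*sqrt(10))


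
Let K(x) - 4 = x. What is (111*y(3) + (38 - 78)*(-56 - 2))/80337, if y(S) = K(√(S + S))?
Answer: 2764/80337 + 37*√6/26779 ≈ 0.037789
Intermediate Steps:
K(x) = 4 + x
y(S) = 4 + √2*√S (y(S) = 4 + √(S + S) = 4 + √(2*S) = 4 + √2*√S)
(111*y(3) + (38 - 78)*(-56 - 2))/80337 = (111*(4 + √2*√3) + (38 - 78)*(-56 - 2))/80337 = (111*(4 + √6) - 40*(-58))*(1/80337) = ((444 + 111*√6) + 2320)*(1/80337) = (2764 + 111*√6)*(1/80337) = 2764/80337 + 37*√6/26779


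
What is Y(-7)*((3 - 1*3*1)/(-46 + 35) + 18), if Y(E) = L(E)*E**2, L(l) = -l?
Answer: 6174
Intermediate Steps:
Y(E) = -E**3 (Y(E) = (-E)*E**2 = -E**3)
Y(-7)*((3 - 1*3*1)/(-46 + 35) + 18) = (-1*(-7)**3)*((3 - 1*3*1)/(-46 + 35) + 18) = (-1*(-343))*((3 - 3*1)/(-11) + 18) = 343*((3 - 3)*(-1/11) + 18) = 343*(0*(-1/11) + 18) = 343*(0 + 18) = 343*18 = 6174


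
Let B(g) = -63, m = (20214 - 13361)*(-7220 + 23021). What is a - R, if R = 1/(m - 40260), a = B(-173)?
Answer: -6819371560/108243993 ≈ -63.000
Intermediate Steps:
m = 108284253 (m = 6853*15801 = 108284253)
a = -63
R = 1/108243993 (R = 1/(108284253 - 40260) = 1/108243993 ≈ 9.2384e-9)
a - R = -63 - 1*1/108243993 = -63 - 1/108243993 = -6819371560/108243993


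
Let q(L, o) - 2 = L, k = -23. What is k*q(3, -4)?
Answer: -115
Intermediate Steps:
q(L, o) = 2 + L
k*q(3, -4) = -23*(2 + 3) = -23*5 = -115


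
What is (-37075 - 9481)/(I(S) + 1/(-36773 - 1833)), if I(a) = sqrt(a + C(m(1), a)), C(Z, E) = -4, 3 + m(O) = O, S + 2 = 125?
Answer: -1797340936/177360365083 - 69388144175216*sqrt(119)/177360365083 ≈ -4267.8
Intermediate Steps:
S = 123 (S = -2 + 125 = 123)
m(O) = -3 + O
I(a) = sqrt(-4 + a) (I(a) = sqrt(a - 4) = sqrt(-4 + a))
(-37075 - 9481)/(I(S) + 1/(-36773 - 1833)) = (-37075 - 9481)/(sqrt(-4 + 123) + 1/(-36773 - 1833)) = -46556/(sqrt(119) + 1/(-38606)) = -46556/(sqrt(119) - 1/38606) = -46556/(-1/38606 + sqrt(119))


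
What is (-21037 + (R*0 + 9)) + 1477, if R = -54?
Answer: -19551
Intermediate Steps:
(-21037 + (R*0 + 9)) + 1477 = (-21037 + (-54*0 + 9)) + 1477 = (-21037 + (0 + 9)) + 1477 = (-21037 + 9) + 1477 = -21028 + 1477 = -19551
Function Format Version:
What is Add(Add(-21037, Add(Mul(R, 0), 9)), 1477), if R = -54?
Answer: -19551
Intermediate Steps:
Add(Add(-21037, Add(Mul(R, 0), 9)), 1477) = Add(Add(-21037, Add(Mul(-54, 0), 9)), 1477) = Add(Add(-21037, Add(0, 9)), 1477) = Add(Add(-21037, 9), 1477) = Add(-21028, 1477) = -19551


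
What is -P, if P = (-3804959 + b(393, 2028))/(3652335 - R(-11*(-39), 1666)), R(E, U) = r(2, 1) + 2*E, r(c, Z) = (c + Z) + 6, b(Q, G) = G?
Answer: 3802931/3651468 ≈ 1.0415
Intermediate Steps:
r(c, Z) = 6 + Z + c (r(c, Z) = (Z + c) + 6 = 6 + Z + c)
R(E, U) = 9 + 2*E (R(E, U) = (6 + 1 + 2) + 2*E = 9 + 2*E)
P = -3802931/3651468 (P = (-3804959 + 2028)/(3652335 - (9 + 2*(-11*(-39)))) = -3802931/(3652335 - (9 + 2*429)) = -3802931/(3652335 - (9 + 858)) = -3802931/(3652335 - 1*867) = -3802931/(3652335 - 867) = -3802931/3651468 ≈ -1.0415)
-P = -1*(-3802931/3651468) = 3802931/3651468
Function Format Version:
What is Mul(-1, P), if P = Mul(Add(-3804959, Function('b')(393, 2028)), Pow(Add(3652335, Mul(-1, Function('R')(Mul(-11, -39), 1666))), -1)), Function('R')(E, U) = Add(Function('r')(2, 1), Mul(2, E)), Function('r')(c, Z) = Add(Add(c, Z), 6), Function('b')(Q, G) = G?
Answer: Rational(3802931, 3651468) ≈ 1.0415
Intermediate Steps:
Function('r')(c, Z) = Add(6, Z, c) (Function('r')(c, Z) = Add(Add(Z, c), 6) = Add(6, Z, c))
Function('R')(E, U) = Add(9, Mul(2, E)) (Function('R')(E, U) = Add(Add(6, 1, 2), Mul(2, E)) = Add(9, Mul(2, E)))
P = Rational(-3802931, 3651468) (P = Mul(Add(-3804959, 2028), Pow(Add(3652335, Mul(-1, Add(9, Mul(2, Mul(-11, -39))))), -1)) = Mul(-3802931, Pow(Add(3652335, Mul(-1, Add(9, Mul(2, 429)))), -1)) = Mul(-3802931, Pow(Add(3652335, Mul(-1, Add(9, 858))), -1)) = Mul(-3802931, Pow(Add(3652335, Mul(-1, 867)), -1)) = Mul(-3802931, Pow(Add(3652335, -867), -1)) = Mul(-3802931, Pow(3651468, -1)) = Mul(-3802931, Rational(1, 3651468)) = Rational(-3802931, 3651468) ≈ -1.0415)
Mul(-1, P) = Mul(-1, Rational(-3802931, 3651468)) = Rational(3802931, 3651468)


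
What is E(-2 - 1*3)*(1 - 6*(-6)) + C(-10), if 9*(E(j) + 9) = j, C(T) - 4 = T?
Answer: -3236/9 ≈ -359.56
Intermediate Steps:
C(T) = 4 + T
E(j) = -9 + j/9
E(-2 - 1*3)*(1 - 6*(-6)) + C(-10) = (-9 + (-2 - 1*3)/9)*(1 - 6*(-6)) + (4 - 10) = (-9 + (-2 - 3)/9)*(1 + 36) - 6 = (-9 + (⅑)*(-5))*37 - 6 = (-9 - 5/9)*37 - 6 = -86/9*37 - 6 = -3182/9 - 6 = -3236/9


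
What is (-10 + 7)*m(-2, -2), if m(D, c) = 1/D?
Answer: 3/2 ≈ 1.5000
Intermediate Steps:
(-10 + 7)*m(-2, -2) = (-10 + 7)/(-2) = -3*(-½) = 3/2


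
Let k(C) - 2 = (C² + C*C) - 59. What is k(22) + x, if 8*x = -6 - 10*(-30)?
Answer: 3791/4 ≈ 947.75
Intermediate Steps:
k(C) = -57 + 2*C² (k(C) = 2 + ((C² + C*C) - 59) = 2 + ((C² + C²) - 59) = 2 + (2*C² - 59) = 2 + (-59 + 2*C²) = -57 + 2*C²)
x = 147/4 (x = (-6 - 10*(-30))/8 = (-6 + 300)/8 = (⅛)*294 = 147/4 ≈ 36.750)
k(22) + x = (-57 + 2*22²) + 147/4 = (-57 + 2*484) + 147/4 = (-57 + 968) + 147/4 = 911 + 147/4 = 3791/4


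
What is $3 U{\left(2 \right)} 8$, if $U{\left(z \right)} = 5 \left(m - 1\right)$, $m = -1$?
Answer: $-240$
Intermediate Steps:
$U{\left(z \right)} = -10$ ($U{\left(z \right)} = 5 \left(-1 - 1\right) = 5 \left(-2\right) = -10$)
$3 U{\left(2 \right)} 8 = 3 \left(-10\right) 8 = \left(-30\right) 8 = -240$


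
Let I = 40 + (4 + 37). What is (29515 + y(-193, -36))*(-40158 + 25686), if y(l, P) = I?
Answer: -428313312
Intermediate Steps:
I = 81 (I = 40 + 41 = 81)
y(l, P) = 81
(29515 + y(-193, -36))*(-40158 + 25686) = (29515 + 81)*(-40158 + 25686) = 29596*(-14472) = -428313312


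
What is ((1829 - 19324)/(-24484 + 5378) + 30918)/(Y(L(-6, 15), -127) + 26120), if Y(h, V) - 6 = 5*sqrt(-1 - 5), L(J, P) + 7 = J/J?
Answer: 7716794857589/6520572352378 - 2953684015*I*sqrt(6)/13041144704756 ≈ 1.1835 - 0.00055478*I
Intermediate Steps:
L(J, P) = -6 (L(J, P) = -7 + J/J = -7 + 1 = -6)
Y(h, V) = 6 + 5*I*sqrt(6) (Y(h, V) = 6 + 5*sqrt(-1 - 5) = 6 + 5*sqrt(-6) = 6 + 5*(I*sqrt(6)) = 6 + 5*I*sqrt(6))
((1829 - 19324)/(-24484 + 5378) + 30918)/(Y(L(-6, 15), -127) + 26120) = ((1829 - 19324)/(-24484 + 5378) + 30918)/((6 + 5*I*sqrt(6)) + 26120) = (-17495/(-19106) + 30918)/(26126 + 5*I*sqrt(6)) = (-17495*(-1/19106) + 30918)/(26126 + 5*I*sqrt(6)) = (17495/19106 + 30918)/(26126 + 5*I*sqrt(6)) = 590736803/(19106*(26126 + 5*I*sqrt(6)))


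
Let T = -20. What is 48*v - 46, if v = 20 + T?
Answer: -46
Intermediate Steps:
v = 0 (v = 20 - 20 = 0)
48*v - 46 = 48*0 - 46 = 0 - 46 = -46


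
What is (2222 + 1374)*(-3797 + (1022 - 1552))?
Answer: -15559892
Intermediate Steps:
(2222 + 1374)*(-3797 + (1022 - 1552)) = 3596*(-3797 - 530) = 3596*(-4327) = -15559892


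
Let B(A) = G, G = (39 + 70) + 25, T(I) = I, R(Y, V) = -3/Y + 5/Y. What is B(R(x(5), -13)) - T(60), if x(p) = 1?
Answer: 74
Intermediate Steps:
R(Y, V) = 2/Y
G = 134 (G = 109 + 25 = 134)
B(A) = 134
B(R(x(5), -13)) - T(60) = 134 - 1*60 = 134 - 60 = 74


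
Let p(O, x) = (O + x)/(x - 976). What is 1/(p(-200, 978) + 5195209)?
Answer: 1/5195598 ≈ 1.9247e-7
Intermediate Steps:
p(O, x) = (O + x)/(-976 + x)
1/(p(-200, 978) + 5195209) = 1/((-200 + 978)/(-976 + 978) + 5195209) = 1/(778/2 + 5195209) = 1/((½)*778 + 5195209) = 1/(389 + 5195209) = 1/5195598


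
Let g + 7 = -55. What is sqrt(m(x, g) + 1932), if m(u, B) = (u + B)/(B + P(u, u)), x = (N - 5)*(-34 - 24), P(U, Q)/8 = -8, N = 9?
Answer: sqrt(17409)/3 ≈ 43.981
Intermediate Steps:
P(U, Q) = -64 (P(U, Q) = 8*(-8) = -64)
g = -62 (g = -7 - 55 = -62)
x = -232 (x = (9 - 5)*(-34 - 24) = 4*(-58) = -232)
m(u, B) = (B + u)/(-64 + B) (m(u, B) = (u + B)/(B - 64) = (B + u)/(-64 + B))
sqrt(m(x, g) + 1932) = sqrt((-62 - 232)/(-64 - 62) + 1932) = sqrt(-294/(-126) + 1932) = sqrt(-1/126*(-294) + 1932) = sqrt(7/3 + 1932) = sqrt(5803/3) = sqrt(17409)/3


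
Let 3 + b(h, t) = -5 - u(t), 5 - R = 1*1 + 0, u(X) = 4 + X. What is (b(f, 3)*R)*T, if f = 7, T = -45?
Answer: 2700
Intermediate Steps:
R = 4 (R = 5 - (1*1 + 0) = 5 - (1 + 0) = 5 - 1*1 = 5 - 1 = 4)
b(h, t) = -12 - t (b(h, t) = -3 + (-5 - (4 + t)) = -3 + (-5 + (-4 - t)) = -3 + (-9 - t) = -12 - t)
(b(f, 3)*R)*T = ((-12 - 1*3)*4)*(-45) = ((-12 - 3)*4)*(-45) = -15*4*(-45) = -60*(-45) = 2700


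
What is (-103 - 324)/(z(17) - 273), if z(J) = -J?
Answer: 427/290 ≈ 1.4724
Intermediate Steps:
(-103 - 324)/(z(17) - 273) = (-103 - 324)/(-1*17 - 273) = -427/(-17 - 273) = -427/(-290) = -427*(-1/290) = 427/290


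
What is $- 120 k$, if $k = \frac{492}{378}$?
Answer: $- \frac{3280}{21} \approx -156.19$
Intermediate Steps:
$k = \frac{82}{63}$ ($k = 492 \cdot \frac{1}{378} = \frac{82}{63} \approx 1.3016$)
$- 120 k = \left(-120\right) \frac{82}{63} = - \frac{3280}{21}$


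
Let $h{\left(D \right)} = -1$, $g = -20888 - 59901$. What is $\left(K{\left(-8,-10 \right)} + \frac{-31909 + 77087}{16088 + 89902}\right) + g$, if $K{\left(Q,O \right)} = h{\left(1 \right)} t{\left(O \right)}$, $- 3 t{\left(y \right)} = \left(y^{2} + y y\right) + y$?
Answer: $- \frac{1426011372}{17665} \approx -80725.0$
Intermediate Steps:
$g = -80789$ ($g = -20888 - 59901 = -80789$)
$t{\left(y \right)} = - \frac{2 y^{2}}{3} - \frac{y}{3}$ ($t{\left(y \right)} = - \frac{\left(y^{2} + y y\right) + y}{3} = - \frac{\left(y^{2} + y^{2}\right) + y}{3} = - \frac{2 y^{2} + y}{3} = - \frac{y + 2 y^{2}}{3} = - \frac{2 y^{2}}{3} - \frac{y}{3}$)
$K{\left(Q,O \right)} = \frac{O \left(1 + 2 O\right)}{3}$ ($K{\left(Q,O \right)} = - \frac{\left(-1\right) O \left(1 + 2 O\right)}{3} = \frac{O \left(1 + 2 O\right)}{3}$)
$\left(K{\left(-8,-10 \right)} + \frac{-31909 + 77087}{16088 + 89902}\right) + g = \left(\frac{1}{3} \left(-10\right) \left(1 + 2 \left(-10\right)\right) + \frac{-31909 + 77087}{16088 + 89902}\right) - 80789 = \left(\frac{1}{3} \left(-10\right) \left(1 - 20\right) + \frac{45178}{105990}\right) - 80789 = \left(\frac{1}{3} \left(-10\right) \left(-19\right) + 45178 \cdot \frac{1}{105990}\right) - 80789 = \left(\frac{190}{3} + \frac{22589}{52995}\right) - 80789 = \frac{1126313}{17665} - 80789 = - \frac{1426011372}{17665}$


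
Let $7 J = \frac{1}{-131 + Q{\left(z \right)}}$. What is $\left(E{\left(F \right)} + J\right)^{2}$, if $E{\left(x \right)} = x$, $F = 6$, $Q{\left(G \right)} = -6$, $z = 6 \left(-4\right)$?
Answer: $\frac{33097009}{919681} \approx 35.987$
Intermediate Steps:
$z = -24$
$J = - \frac{1}{959}$ ($J = \frac{1}{7 \left(-131 - 6\right)} = \frac{1}{7 \left(-137\right)} = \frac{1}{7} \left(- \frac{1}{137}\right) = - \frac{1}{959} \approx -0.0010428$)
$\left(E{\left(F \right)} + J\right)^{2} = \left(6 - \frac{1}{959}\right)^{2} = \left(\frac{5753}{959}\right)^{2} = \frac{33097009}{919681}$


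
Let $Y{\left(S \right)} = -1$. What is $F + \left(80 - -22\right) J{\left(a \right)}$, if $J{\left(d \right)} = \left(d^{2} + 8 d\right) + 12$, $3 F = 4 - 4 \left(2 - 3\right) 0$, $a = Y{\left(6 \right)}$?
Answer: $\frac{1534}{3} \approx 511.33$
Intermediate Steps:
$a = -1$
$F = \frac{4}{3}$ ($F = \frac{4 - 4 \left(2 - 3\right) 0}{3} = \frac{4 - 4 \left(\left(-1\right) 0\right)}{3} = \frac{4 - 0}{3} = \frac{4 + 0}{3} = \frac{1}{3} \cdot 4 = \frac{4}{3} \approx 1.3333$)
$J{\left(d \right)} = 12 + d^{2} + 8 d$
$F + \left(80 - -22\right) J{\left(a \right)} = \frac{4}{3} + \left(80 - -22\right) \left(12 + \left(-1\right)^{2} + 8 \left(-1\right)\right) = \frac{4}{3} + \left(80 + 22\right) \left(12 + 1 - 8\right) = \frac{4}{3} + 102 \cdot 5 = \frac{4}{3} + 510 = \frac{1534}{3}$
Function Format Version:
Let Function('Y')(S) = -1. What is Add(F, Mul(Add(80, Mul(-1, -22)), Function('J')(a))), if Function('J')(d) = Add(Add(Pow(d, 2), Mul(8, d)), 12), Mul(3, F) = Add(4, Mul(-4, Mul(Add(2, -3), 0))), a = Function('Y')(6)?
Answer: Rational(1534, 3) ≈ 511.33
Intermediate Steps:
a = -1
F = Rational(4, 3) (F = Mul(Rational(1, 3), Add(4, Mul(-4, Mul(Add(2, -3), 0)))) = Mul(Rational(1, 3), Add(4, Mul(-4, Mul(-1, 0)))) = Mul(Rational(1, 3), Add(4, Mul(-4, 0))) = Mul(Rational(1, 3), Add(4, 0)) = Mul(Rational(1, 3), 4) = Rational(4, 3) ≈ 1.3333)
Function('J')(d) = Add(12, Pow(d, 2), Mul(8, d))
Add(F, Mul(Add(80, Mul(-1, -22)), Function('J')(a))) = Add(Rational(4, 3), Mul(Add(80, Mul(-1, -22)), Add(12, Pow(-1, 2), Mul(8, -1)))) = Add(Rational(4, 3), Mul(Add(80, 22), Add(12, 1, -8))) = Add(Rational(4, 3), Mul(102, 5)) = Add(Rational(4, 3), 510) = Rational(1534, 3)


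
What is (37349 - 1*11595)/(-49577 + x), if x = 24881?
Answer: -12877/12348 ≈ -1.0428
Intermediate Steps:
(37349 - 1*11595)/(-49577 + x) = (37349 - 1*11595)/(-49577 + 24881) = (37349 - 11595)/(-24696) = 25754*(-1/24696) = -12877/12348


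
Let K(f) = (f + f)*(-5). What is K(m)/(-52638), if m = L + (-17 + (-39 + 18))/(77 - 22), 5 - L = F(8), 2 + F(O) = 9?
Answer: -148/289509 ≈ -0.00051121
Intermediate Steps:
F(O) = 7 (F(O) = -2 + 9 = 7)
L = -2 (L = 5 - 1*7 = 5 - 7 = -2)
m = -148/55 (m = -2 + (-17 + (-39 + 18))/(77 - 22) = -2 + (-17 - 21)/55 = -2 - 38*1/55 = -2 - 38/55 = -148/55 ≈ -2.6909)
K(f) = -10*f (K(f) = (2*f)*(-5) = -10*f)
K(m)/(-52638) = -10*(-148/55)/(-52638) = (296/11)*(-1/52638) = -148/289509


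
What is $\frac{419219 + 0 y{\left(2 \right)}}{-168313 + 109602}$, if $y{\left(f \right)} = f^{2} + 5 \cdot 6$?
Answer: $- \frac{419219}{58711} \approx -7.1404$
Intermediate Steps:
$y{\left(f \right)} = 30 + f^{2}$ ($y{\left(f \right)} = f^{2} + 30 = 30 + f^{2}$)
$\frac{419219 + 0 y{\left(2 \right)}}{-168313 + 109602} = \frac{419219 + 0 \left(30 + 2^{2}\right)}{-168313 + 109602} = \frac{419219 + 0 \left(30 + 4\right)}{-58711} = \left(419219 + 0 \cdot 34\right) \left(- \frac{1}{58711}\right) = \left(419219 + 0\right) \left(- \frac{1}{58711}\right) = 419219 \left(- \frac{1}{58711}\right) = - \frac{419219}{58711}$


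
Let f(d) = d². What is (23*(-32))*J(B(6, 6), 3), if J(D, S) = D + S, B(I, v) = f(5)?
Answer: -20608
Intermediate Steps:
B(I, v) = 25 (B(I, v) = 5² = 25)
(23*(-32))*J(B(6, 6), 3) = (23*(-32))*(25 + 3) = -736*28 = -20608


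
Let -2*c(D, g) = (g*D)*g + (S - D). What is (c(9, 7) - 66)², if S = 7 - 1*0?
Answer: 326041/4 ≈ 81510.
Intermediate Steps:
S = 7 (S = 7 + 0 = 7)
c(D, g) = -7/2 + D/2 - D*g²/2 (c(D, g) = -((g*D)*g + (7 - D))/2 = -((D*g)*g + (7 - D))/2 = -(D*g² + (7 - D))/2 = -(7 - D + D*g²)/2 = -7/2 + D/2 - D*g²/2)
(c(9, 7) - 66)² = ((-7/2 + (½)*9 - ½*9*7²) - 66)² = ((-7/2 + 9/2 - ½*9*49) - 66)² = ((-7/2 + 9/2 - 441/2) - 66)² = (-439/2 - 66)² = (-571/2)² = 326041/4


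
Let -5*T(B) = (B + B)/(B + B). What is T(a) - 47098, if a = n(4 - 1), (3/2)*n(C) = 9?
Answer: -235491/5 ≈ -47098.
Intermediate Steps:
n(C) = 6 (n(C) = (2/3)*9 = 6)
a = 6
T(B) = -1/5 (T(B) = -(B + B)/(5*(B + B)) = -2*B/(5*(2*B)) = -2*B*1/(2*B)/5 = -1/5*1 = -1/5)
T(a) - 47098 = -1/5 - 47098 = -235491/5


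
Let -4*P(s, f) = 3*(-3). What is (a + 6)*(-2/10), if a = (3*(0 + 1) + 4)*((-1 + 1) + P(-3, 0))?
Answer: -87/20 ≈ -4.3500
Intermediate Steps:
P(s, f) = 9/4 (P(s, f) = -3*(-3)/4 = -¼*(-9) = 9/4)
a = 63/4 (a = (3*(0 + 1) + 4)*((-1 + 1) + 9/4) = (3*1 + 4)*(0 + 9/4) = (3 + 4)*(9/4) = 7*(9/4) = 63/4 ≈ 15.750)
(a + 6)*(-2/10) = (63/4 + 6)*(-2/10) = 87*(-2*⅒)/4 = (87/4)*(-⅕) = -87/20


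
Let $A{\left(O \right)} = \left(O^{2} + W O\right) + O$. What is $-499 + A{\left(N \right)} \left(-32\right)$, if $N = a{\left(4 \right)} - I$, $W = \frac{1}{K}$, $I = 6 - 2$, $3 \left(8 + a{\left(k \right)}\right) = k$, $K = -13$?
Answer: $- \frac{447503}{117} \approx -3824.8$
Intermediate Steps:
$a{\left(k \right)} = -8 + \frac{k}{3}$
$I = 4$
$W = - \frac{1}{13}$ ($W = \frac{1}{-13} = - \frac{1}{13} \approx -0.076923$)
$N = - \frac{32}{3}$ ($N = \left(-8 + \frac{1}{3} \cdot 4\right) - 4 = \left(-8 + \frac{4}{3}\right) - 4 = - \frac{20}{3} - 4 = - \frac{32}{3} \approx -10.667$)
$A{\left(O \right)} = O^{2} + \frac{12 O}{13}$ ($A{\left(O \right)} = \left(O^{2} - \frac{O}{13}\right) + O = O^{2} + \frac{12 O}{13}$)
$-499 + A{\left(N \right)} \left(-32\right) = -499 + \frac{1}{13} \left(- \frac{32}{3}\right) \left(12 + 13 \left(- \frac{32}{3}\right)\right) \left(-32\right) = -499 + \frac{1}{13} \left(- \frac{32}{3}\right) \left(12 - \frac{416}{3}\right) \left(-32\right) = -499 + \frac{1}{13} \left(- \frac{32}{3}\right) \left(- \frac{380}{3}\right) \left(-32\right) = -499 + \frac{12160}{117} \left(-32\right) = -499 - \frac{389120}{117} = - \frac{447503}{117}$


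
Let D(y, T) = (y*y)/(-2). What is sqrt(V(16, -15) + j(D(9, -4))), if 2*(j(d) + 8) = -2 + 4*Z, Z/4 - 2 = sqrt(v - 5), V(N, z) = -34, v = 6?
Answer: I*sqrt(19) ≈ 4.3589*I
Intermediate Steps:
D(y, T) = -y**2/2 (D(y, T) = y**2*(-1/2) = -y**2/2)
Z = 12 (Z = 8 + 4*sqrt(6 - 5) = 8 + 4*sqrt(1) = 8 + 4*1 = 8 + 4 = 12)
j(d) = 15 (j(d) = -8 + (-2 + 4*12)/2 = -8 + (-2 + 48)/2 = -8 + (1/2)*46 = -8 + 23 = 15)
sqrt(V(16, -15) + j(D(9, -4))) = sqrt(-34 + 15) = sqrt(-19) = I*sqrt(19)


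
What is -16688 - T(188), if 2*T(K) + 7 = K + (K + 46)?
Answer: -33791/2 ≈ -16896.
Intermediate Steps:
T(K) = 39/2 + K (T(K) = -7/2 + (K + (K + 46))/2 = -7/2 + (K + (46 + K))/2 = -7/2 + (46 + 2*K)/2 = -7/2 + (23 + K) = 39/2 + K)
-16688 - T(188) = -16688 - (39/2 + 188) = -16688 - 1*415/2 = -16688 - 415/2 = -33791/2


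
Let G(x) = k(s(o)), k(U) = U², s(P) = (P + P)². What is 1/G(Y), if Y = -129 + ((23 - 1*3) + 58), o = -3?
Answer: 1/1296 ≈ 0.00077160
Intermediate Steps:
Y = -51 (Y = -129 + ((23 - 3) + 58) = -129 + (20 + 58) = -129 + 78 = -51)
s(P) = 4*P² (s(P) = (2*P)² = 4*P²)
G(x) = 1296 (G(x) = (4*(-3)²)² = (4*9)² = 36² = 1296)
1/G(Y) = 1/1296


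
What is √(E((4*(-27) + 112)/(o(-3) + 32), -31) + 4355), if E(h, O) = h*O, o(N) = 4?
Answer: 2*√9791/3 ≈ 65.966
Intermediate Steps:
E(h, O) = O*h
√(E((4*(-27) + 112)/(o(-3) + 32), -31) + 4355) = √(-31*(4*(-27) + 112)/(4 + 32) + 4355) = √(-31*(-108 + 112)/36 + 4355) = √(-124/36 + 4355) = √(-31*⅑ + 4355) = √(-31/9 + 4355) = √(39164/9) = 2*√9791/3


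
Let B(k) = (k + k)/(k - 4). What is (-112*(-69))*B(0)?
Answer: 0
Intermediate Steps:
B(k) = 2*k/(-4 + k) (B(k) = (2*k)/(-4 + k) = 2*k/(-4 + k))
(-112*(-69))*B(0) = (-112*(-69))*(2*0/(-4 + 0)) = 7728*(2*0/(-4)) = 7728*(2*0*(-¼)) = 7728*0 = 0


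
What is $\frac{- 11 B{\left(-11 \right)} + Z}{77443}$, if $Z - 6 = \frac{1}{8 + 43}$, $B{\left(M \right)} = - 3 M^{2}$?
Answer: $\frac{203950}{3949593} \approx 0.051638$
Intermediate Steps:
$Z = \frac{307}{51}$ ($Z = 6 + \frac{1}{8 + 43} = 6 + \frac{1}{51} = \frac{307}{51} \approx 6.0196$)
$\frac{- 11 B{\left(-11 \right)} + Z}{77443} = \frac{- 11 \left(- 3 \left(-11\right)^{2}\right) + \frac{307}{51}}{77443} = \left(- 11 \left(\left(-3\right) 121\right) + \frac{307}{51}\right) \frac{1}{77443} = \left(\left(-11\right) \left(-363\right) + \frac{307}{51}\right) \frac{1}{77443} = \left(3993 + \frac{307}{51}\right) \frac{1}{77443} = \frac{203950}{51} \cdot \frac{1}{77443} = \frac{203950}{3949593}$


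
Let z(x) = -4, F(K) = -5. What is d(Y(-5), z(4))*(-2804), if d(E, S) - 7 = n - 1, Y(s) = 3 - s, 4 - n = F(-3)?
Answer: -42060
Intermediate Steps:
n = 9 (n = 4 - 1*(-5) = 4 + 5 = 9)
d(E, S) = 15 (d(E, S) = 7 + (9 - 1) = 7 + 8 = 15)
d(Y(-5), z(4))*(-2804) = 15*(-2804) = -42060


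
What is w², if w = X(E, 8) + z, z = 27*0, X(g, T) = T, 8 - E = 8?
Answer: 64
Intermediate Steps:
E = 0 (E = 8 - 1*8 = 8 - 8 = 0)
z = 0
w = 8 (w = 8 + 0 = 8)
w² = 8² = 64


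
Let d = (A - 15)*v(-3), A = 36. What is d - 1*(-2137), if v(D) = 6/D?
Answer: 2095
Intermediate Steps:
d = -42 (d = (36 - 15)*(6/(-3)) = 21*(6*(-⅓)) = 21*(-2) = -42)
d - 1*(-2137) = -42 - 1*(-2137) = -42 + 2137 = 2095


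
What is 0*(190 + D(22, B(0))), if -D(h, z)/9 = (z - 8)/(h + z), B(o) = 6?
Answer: 0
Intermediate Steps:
D(h, z) = -9*(-8 + z)/(h + z) (D(h, z) = -9*(z - 8)/(h + z) = -9*(-8 + z)/(h + z))
0*(190 + D(22, B(0))) = 0*(190 + 9*(8 - 1*6)/(22 + 6)) = 0*(190 + 9*(8 - 6)/28) = 0*(190 + 9*(1/28)*2) = 0*(190 + 9/14) = 0*(2669/14) = 0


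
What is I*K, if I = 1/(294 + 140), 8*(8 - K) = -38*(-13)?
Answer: -215/1736 ≈ -0.12385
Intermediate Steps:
K = -215/4 (K = 8 - (-19)*(-13)/4 = 8 - ⅛*494 = 8 - 247/4 = -215/4 ≈ -53.750)
I = 1/434 ≈ 0.0023041
I*K = (1/434)*(-215/4) = -215/1736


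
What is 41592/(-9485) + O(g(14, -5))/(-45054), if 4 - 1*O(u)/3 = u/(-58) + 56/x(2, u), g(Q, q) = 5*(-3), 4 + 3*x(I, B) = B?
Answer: -688472307407/156975194460 ≈ -4.3859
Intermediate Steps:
x(I, B) = -4/3 + B/3
g(Q, q) = -15
O(u) = 12 - 168/(-4/3 + u/3) + 3*u/58 (O(u) = 12 - 3*(u/(-58) + 56/(-4/3 + u/3)) = 12 - 3*(u*(-1/58) + 56/(-4/3 + u/3)) = 12 - 3*(-u/58 + 56/(-4/3 + u/3)) = 12 - 3*(56/(-4/3 + u/3) - u/58) = 12 + (-168/(-4/3 + u/3) + 3*u/58) = 12 - 168/(-4/3 + u/3) + 3*u/58)
41592/(-9485) + O(g(14, -5))/(-45054) = 41592/(-9485) + (3*(-9744 + (-4 - 15)*(232 - 15))/(58*(-4 - 15)))/(-45054) = 41592*(-1/9485) + ((3/58)*(-9744 - 19*217)/(-19))*(-1/45054) = -41592/9485 + ((3/58)*(-1/19)*(-9744 - 4123))*(-1/45054) = -41592/9485 + ((3/58)*(-1/19)*(-13867))*(-1/45054) = -41592/9485 + (41601/1102)*(-1/45054) = -41592/9485 - 13867/16549836 = -688472307407/156975194460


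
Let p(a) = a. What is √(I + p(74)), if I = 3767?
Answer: √3841 ≈ 61.976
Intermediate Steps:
√(I + p(74)) = √(3767 + 74) = √3841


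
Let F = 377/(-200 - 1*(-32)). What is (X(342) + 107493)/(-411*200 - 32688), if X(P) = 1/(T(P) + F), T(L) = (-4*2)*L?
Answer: -16483155719/17617117400 ≈ -0.93563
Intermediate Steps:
F = -377/168 (F = 377/(-200 + 32) = 377/(-168) = 377*(-1/168) = -377/168 ≈ -2.2440)
T(L) = -8*L
X(P) = 1/(-377/168 - 8*P) (X(P) = 1/(-8*P - 377/168) = 1/(-377/168 - 8*P))
(X(342) + 107493)/(-411*200 - 32688) = (-168/(377 + 1344*342) + 107493)/(-411*200 - 32688) = (-168/(377 + 459648) + 107493)/(-82200 - 32688) = (-168/460025 + 107493)/(-114888) = (-168*1/460025 + 107493)*(-1/114888) = (-168/460025 + 107493)*(-1/114888) = (49449467157/460025)*(-1/114888) = -16483155719/17617117400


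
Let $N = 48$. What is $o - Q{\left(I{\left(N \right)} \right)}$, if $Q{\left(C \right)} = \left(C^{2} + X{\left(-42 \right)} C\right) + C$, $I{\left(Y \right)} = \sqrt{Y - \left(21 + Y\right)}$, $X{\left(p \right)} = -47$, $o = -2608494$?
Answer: $-2608473 + 46 i \sqrt{21} \approx -2.6085 \cdot 10^{6} + 210.8 i$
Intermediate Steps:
$I{\left(Y \right)} = i \sqrt{21}$ ($I{\left(Y \right)} = \sqrt{-21} = i \sqrt{21}$)
$Q{\left(C \right)} = C^{2} - 46 C$ ($Q{\left(C \right)} = \left(C^{2} - 47 C\right) + C = C^{2} - 46 C$)
$o - Q{\left(I{\left(N \right)} \right)} = -2608494 - i \sqrt{21} \left(-46 + i \sqrt{21}\right)$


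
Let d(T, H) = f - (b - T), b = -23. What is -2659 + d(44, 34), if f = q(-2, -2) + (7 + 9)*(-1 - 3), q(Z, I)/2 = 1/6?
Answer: -7967/3 ≈ -2655.7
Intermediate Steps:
q(Z, I) = 1/3 (q(Z, I) = 2/6 = 2*(1/6) = 1/3)
f = -191/3 (f = 1/3 + (7 + 9)*(-1 - 3) = 1/3 + 16*(-4) = 1/3 - 64 = -191/3 ≈ -63.667)
d(T, H) = -122/3 + T (d(T, H) = -191/3 - (-23 - T) = -191/3 + (23 + T) = -122/3 + T)
-2659 + d(44, 34) = -2659 + (-122/3 + 44) = -2659 + 10/3 = -7967/3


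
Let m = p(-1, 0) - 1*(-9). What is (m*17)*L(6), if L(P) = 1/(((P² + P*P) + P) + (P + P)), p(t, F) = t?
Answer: 68/45 ≈ 1.5111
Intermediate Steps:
m = 8 (m = -1 - 1*(-9) = -1 + 9 = 8)
L(P) = 1/(2*P² + 3*P) (L(P) = 1/(((P² + P²) + P) + 2*P) = 1/((2*P² + P) + 2*P) = 1/((P + 2*P²) + 2*P) = 1/(2*P² + 3*P))
(m*17)*L(6) = (8*17)*(1/(6*(3 + 2*6))) = 136*(1/(6*(3 + 12))) = 136*((⅙)/15) = 136*((⅙)*(1/15)) = 136*(1/90) = 68/45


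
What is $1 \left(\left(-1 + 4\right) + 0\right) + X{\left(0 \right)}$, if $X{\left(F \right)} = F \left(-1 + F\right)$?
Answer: $3$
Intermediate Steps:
$1 \left(\left(-1 + 4\right) + 0\right) + X{\left(0 \right)} = 1 \left(\left(-1 + 4\right) + 0\right) + 0 \left(-1 + 0\right) = 1 \left(3 + 0\right) + 0 \left(-1\right) = 1 \cdot 3 + 0 = 3 + 0 = 3$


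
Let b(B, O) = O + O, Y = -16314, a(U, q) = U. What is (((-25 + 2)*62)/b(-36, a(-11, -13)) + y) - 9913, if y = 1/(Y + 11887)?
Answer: -479576921/48697 ≈ -9848.2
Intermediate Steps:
b(B, O) = 2*O
y = -1/4427 (y = 1/(-16314 + 11887) = 1/(-4427) = -1/4427 ≈ -0.00022589)
(((-25 + 2)*62)/b(-36, a(-11, -13)) + y) - 9913 = (((-25 + 2)*62)/((2*(-11))) - 1/4427) - 9913 = (-23*62/(-22) - 1/4427) - 9913 = (-1426*(-1/22) - 1/4427) - 9913 = (713/11 - 1/4427) - 9913 = 3156440/48697 - 9913 = -479576921/48697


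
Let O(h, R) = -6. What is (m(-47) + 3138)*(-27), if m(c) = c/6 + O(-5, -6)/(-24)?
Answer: -338085/4 ≈ -84521.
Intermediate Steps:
m(c) = ¼ + c/6 (m(c) = c/6 - 6/(-24) = c*(⅙) - 6*(-1/24) = c/6 + ¼ = ¼ + c/6)
(m(-47) + 3138)*(-27) = ((¼ + (⅙)*(-47)) + 3138)*(-27) = ((¼ - 47/6) + 3138)*(-27) = (-91/12 + 3138)*(-27) = (37565/12)*(-27) = -338085/4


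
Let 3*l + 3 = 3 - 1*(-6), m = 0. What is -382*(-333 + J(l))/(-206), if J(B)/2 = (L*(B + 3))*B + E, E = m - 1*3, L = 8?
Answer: -34189/103 ≈ -331.93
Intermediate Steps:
l = 2 (l = -1 + (3 - 1*(-6))/3 = -1 + (3 + 6)/3 = -1 + (⅓)*9 = -1 + 3 = 2)
E = -3 (E = 0 - 1*3 = 0 - 3 = -3)
J(B) = -6 + 2*B*(24 + 8*B) (J(B) = 2*((8*(B + 3))*B - 3) = 2*((8*(3 + B))*B - 3) = 2*((24 + 8*B)*B - 3) = 2*(B*(24 + 8*B) - 3) = 2*(-3 + B*(24 + 8*B)) = -6 + 2*B*(24 + 8*B))
-382*(-333 + J(l))/(-206) = -382*(-333 + (-6 + 16*2² + 48*2))/(-206) = -382*(-333 + (-6 + 16*4 + 96))*(-1)/206 = -382*(-333 + (-6 + 64 + 96))*(-1)/206 = -382*(-333 + 154)*(-1)/206 = -(-68378)*(-1)/206 = -382*179/206 = -34189/103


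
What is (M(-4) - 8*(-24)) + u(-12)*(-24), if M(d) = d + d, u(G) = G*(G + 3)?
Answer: -2408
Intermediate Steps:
u(G) = G*(3 + G)
M(d) = 2*d
(M(-4) - 8*(-24)) + u(-12)*(-24) = (2*(-4) - 8*(-24)) - 12*(3 - 12)*(-24) = (-8 + 192) - 12*(-9)*(-24) = 184 + 108*(-24) = 184 - 2592 = -2408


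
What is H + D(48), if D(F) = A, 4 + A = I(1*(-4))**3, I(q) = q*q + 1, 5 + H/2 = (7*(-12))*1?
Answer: 4731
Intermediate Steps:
H = -178 (H = -10 + 2*((7*(-12))*1) = -10 + 2*(-84*1) = -10 + 2*(-84) = -10 - 168 = -178)
I(q) = 1 + q**2 (I(q) = q**2 + 1 = 1 + q**2)
A = 4909 (A = -4 + (1 + (1*(-4))**2)**3 = -4 + (1 + (-4)**2)**3 = -4 + (1 + 16)**3 = -4 + 17**3 = -4 + 4913 = 4909)
D(F) = 4909
H + D(48) = -178 + 4909 = 4731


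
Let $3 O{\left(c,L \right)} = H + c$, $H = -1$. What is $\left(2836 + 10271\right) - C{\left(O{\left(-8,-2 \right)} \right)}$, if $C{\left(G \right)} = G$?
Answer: $13110$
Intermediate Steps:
$O{\left(c,L \right)} = - \frac{1}{3} + \frac{c}{3}$ ($O{\left(c,L \right)} = \frac{-1 + c}{3} = - \frac{1}{3} + \frac{c}{3}$)
$\left(2836 + 10271\right) - C{\left(O{\left(-8,-2 \right)} \right)} = \left(2836 + 10271\right) - \left(- \frac{1}{3} + \frac{1}{3} \left(-8\right)\right) = 13107 - \left(- \frac{1}{3} - \frac{8}{3}\right) = 13107 - -3 = 13107 + 3 = 13110$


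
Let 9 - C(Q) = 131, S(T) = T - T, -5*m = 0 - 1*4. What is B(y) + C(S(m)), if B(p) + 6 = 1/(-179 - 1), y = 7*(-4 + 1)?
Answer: -23041/180 ≈ -128.01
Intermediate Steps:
m = ⅘ (m = -(0 - 1*4)/5 = -(0 - 4)/5 = -⅕*(-4) = ⅘ ≈ 0.80000)
y = -21 (y = 7*(-3) = -21)
S(T) = 0
B(p) = -1081/180 (B(p) = -6 + 1/(-179 - 1) = -6 + 1/(-180) = -6 - 1/180 = -1081/180)
C(Q) = -122 (C(Q) = 9 - 1*131 = 9 - 131 = -122)
B(y) + C(S(m)) = -1081/180 - 122 = -23041/180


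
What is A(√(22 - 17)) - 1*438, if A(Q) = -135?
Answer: -573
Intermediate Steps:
A(√(22 - 17)) - 1*438 = -135 - 1*438 = -135 - 438 = -573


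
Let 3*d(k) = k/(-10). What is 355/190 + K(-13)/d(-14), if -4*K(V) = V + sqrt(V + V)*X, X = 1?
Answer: 4699/532 - 15*I*sqrt(26)/28 ≈ 8.8327 - 2.7316*I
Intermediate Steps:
d(k) = -k/30 (d(k) = (k/(-10))/3 = (k*(-1/10))/3 = (-k/10)/3 = -k/30)
K(V) = -V/4 - sqrt(2)*sqrt(V)/4 (K(V) = -(V + sqrt(V + V)*1)/4 = -(V + sqrt(2*V)*1)/4 = -(V + (sqrt(2)*sqrt(V))*1)/4 = -(V + sqrt(2)*sqrt(V))/4 = -V/4 - sqrt(2)*sqrt(V)/4)
355/190 + K(-13)/d(-14) = 355/190 + (-1/4*(-13) - sqrt(2)*sqrt(-13)/4)/((-1/30*(-14))) = 355*(1/190) + (13/4 - sqrt(2)*I*sqrt(13)/4)/(7/15) = 71/38 + (13/4 - I*sqrt(26)/4)*(15/7) = 71/38 + (195/28 - 15*I*sqrt(26)/28) = 4699/532 - 15*I*sqrt(26)/28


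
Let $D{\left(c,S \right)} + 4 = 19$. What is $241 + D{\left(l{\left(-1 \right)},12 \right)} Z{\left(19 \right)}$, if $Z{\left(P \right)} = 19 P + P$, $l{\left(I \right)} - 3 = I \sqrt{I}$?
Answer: $5941$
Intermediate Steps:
$l{\left(I \right)} = 3 + I^{\frac{3}{2}}$ ($l{\left(I \right)} = 3 + I \sqrt{I} = 3 + I^{\frac{3}{2}}$)
$D{\left(c,S \right)} = 15$ ($D{\left(c,S \right)} = -4 + 19 = 15$)
$Z{\left(P \right)} = 20 P$
$241 + D{\left(l{\left(-1 \right)},12 \right)} Z{\left(19 \right)} = 241 + 15 \cdot 20 \cdot 19 = 241 + 15 \cdot 380 = 241 + 5700 = 5941$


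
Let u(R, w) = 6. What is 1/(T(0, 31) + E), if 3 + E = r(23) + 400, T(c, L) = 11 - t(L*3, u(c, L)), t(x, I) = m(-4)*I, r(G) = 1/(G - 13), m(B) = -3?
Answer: 10/4261 ≈ 0.0023469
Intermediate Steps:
r(G) = 1/(-13 + G)
t(x, I) = -3*I
T(c, L) = 29 (T(c, L) = 11 - (-3)*6 = 11 - 1*(-18) = 11 + 18 = 29)
E = 3971/10 (E = -3 + (1/(-13 + 23) + 400) = -3 + (1/10 + 400) = -3 + 4001/10 = 3971/10 ≈ 397.10)
1/(T(0, 31) + E) = 1/(29 + 3971/10) = 1/(4261/10) = 10/4261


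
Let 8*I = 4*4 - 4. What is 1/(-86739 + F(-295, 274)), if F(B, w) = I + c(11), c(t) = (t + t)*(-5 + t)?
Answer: -2/173211 ≈ -1.1547e-5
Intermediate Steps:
c(t) = 2*t*(-5 + t) (c(t) = (2*t)*(-5 + t) = 2*t*(-5 + t))
I = 3/2 (I = (4*4 - 4)/8 = (16 - 4)/8 = (1/8)*12 = 3/2 ≈ 1.5000)
F(B, w) = 267/2 (F(B, w) = 3/2 + 2*11*(-5 + 11) = 3/2 + 2*11*6 = 3/2 + 132 = 267/2)
1/(-86739 + F(-295, 274)) = 1/(-86739 + 267/2) = 1/(-173211/2) = -2/173211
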